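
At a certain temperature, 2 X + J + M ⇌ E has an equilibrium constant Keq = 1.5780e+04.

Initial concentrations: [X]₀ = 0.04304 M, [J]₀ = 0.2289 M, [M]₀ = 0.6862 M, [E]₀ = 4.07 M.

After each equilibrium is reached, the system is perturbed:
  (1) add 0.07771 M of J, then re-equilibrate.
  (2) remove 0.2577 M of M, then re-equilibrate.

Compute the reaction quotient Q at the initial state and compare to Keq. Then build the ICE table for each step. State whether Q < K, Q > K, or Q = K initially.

Q₀ = 1.3988e+04; Q < K (proceeds forward)

Q₀ = 1.3988e+04 vs Keq = 1.5780e+04 ⇒ Q<K, forward
Step 1:
                  X         J         M         E
  Initial   0.04304    0.2289    0.6862      4.07
  Change  -0.002371 -0.001186 -0.001186  0.001186
  Equil     0.04067    0.2277     0.685     4.071
  solve Keq expr → x = 0.001186; check Q = 1.5780e+04
Then add 0.07771 M of J.
Step 2:
                  X         J         M         E
  Initial   0.04067    0.3054     0.685     4.071
  Change  -0.005319 -0.002659 -0.002659  0.002659
  Equil     0.03535    0.3028    0.6824     4.074
  solve Keq expr → x = 0.002659; check Q = 1.5780e+04
Then remove 0.2577 M of M.
Step 3:
                  X         J         M         E
  Initial   0.03535    0.3028    0.4247     4.074
  Change    0.00888   0.00444   0.00444  -0.00444
  Equil     0.04423    0.3072    0.4291     4.069
  solve Keq expr → x = -0.00444; check Q = 1.5780e+04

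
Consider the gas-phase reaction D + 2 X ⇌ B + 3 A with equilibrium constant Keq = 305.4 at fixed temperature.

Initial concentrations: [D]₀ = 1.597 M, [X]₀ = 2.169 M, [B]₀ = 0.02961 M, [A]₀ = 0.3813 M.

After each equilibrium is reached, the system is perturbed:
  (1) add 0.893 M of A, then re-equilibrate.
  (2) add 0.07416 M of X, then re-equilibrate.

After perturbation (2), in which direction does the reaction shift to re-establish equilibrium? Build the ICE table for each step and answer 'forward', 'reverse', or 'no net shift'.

Direction: forward

Q₀ = 2.1848e-04 vs Keq = 305.4 ⇒ Q<K, forward
Step 1:
                    D           X           B           A
  I             1.597       2.169     0.02961      0.3813
  C           -0.9039      -1.808      0.9039       2.712
  E            0.6931      0.3612      0.9335       3.093
  solve Keq expr → x = 0.9039; check Q = 305.4
Then add 0.893 M of A.
Step 2:
                    D           X           B           A
  I            0.6931      0.3612      0.9335       3.986
  C           0.05241      0.1048    -0.05241     -0.1572
  E            0.7455       0.466      0.8811       3.829
  solve Keq expr → x = -0.05241; check Q = 305.4
Then add 0.07416 M of X.
Step 3:
                    D           X           B           A
  I            0.7455      0.5402      0.8811       3.829
  C          -0.02352    -0.04703     0.02352     0.07055
  E             0.722      0.4932      0.9046       3.899
  solve Keq expr → x = 0.02352; check Q = 305.4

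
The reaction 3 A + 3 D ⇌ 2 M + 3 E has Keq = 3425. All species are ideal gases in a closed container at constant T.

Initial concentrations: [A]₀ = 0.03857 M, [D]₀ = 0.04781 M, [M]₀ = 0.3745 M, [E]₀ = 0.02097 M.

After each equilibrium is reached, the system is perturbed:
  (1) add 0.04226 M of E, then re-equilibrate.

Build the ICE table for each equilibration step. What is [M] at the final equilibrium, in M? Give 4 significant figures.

[M]_eq = 0.3727 M

Q₀ = 206.2 vs Keq = 3425 ⇒ Q<K, forward
Step 1:
                    A           D           M           E
  init        0.03857     0.04781      0.3745     0.02097
  Δ             -0.01       -0.01    0.006668        0.01
  eq          0.02857     0.03781      0.3812     0.03097
  solve Keq expr → x = 0.003334; check Q = 3425
Then add 0.04226 M of E.
Step 2:
                    A           D           M           E
  init        0.02857     0.03781      0.3812     0.07323
  Δ           0.01266     0.01266   -0.008442    -0.01266
  eq          0.04123     0.05047      0.3727     0.06057
  solve Keq expr → x = -0.004221; check Q = 3425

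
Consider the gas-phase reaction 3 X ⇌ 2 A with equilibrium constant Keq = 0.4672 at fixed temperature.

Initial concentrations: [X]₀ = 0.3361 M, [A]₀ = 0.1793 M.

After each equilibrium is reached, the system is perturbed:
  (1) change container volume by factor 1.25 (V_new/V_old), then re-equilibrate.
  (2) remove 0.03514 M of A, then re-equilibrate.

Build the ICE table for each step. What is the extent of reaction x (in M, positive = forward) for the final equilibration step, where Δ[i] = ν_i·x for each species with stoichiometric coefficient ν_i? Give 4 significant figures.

x = 0.009581 M

Q₀ = 0.8467 vs Keq = 0.4672 ⇒ Q>K, reverse
Step 1:
                   X          A
  I           0.3361     0.1793
  C          0.03612   -0.02408
  E           0.3722     0.1552
  solve Keq expr → x = -0.01204; check Q = 0.4672
Then change container volume by factor 1.25 (V_new/V_old).
Step 2:
                   X          A
  I           0.2978     0.1242
  C          0.01065  -0.007099
  E           0.3084     0.1171
  solve Keq expr → x = -0.00355; check Q = 0.4672
Then remove 0.03514 M of A.
Step 3:
                   X          A
  I           0.3084    0.08194
  C         -0.02874    0.01916
  E           0.2797     0.1011
  solve Keq expr → x = 0.009581; check Q = 0.4672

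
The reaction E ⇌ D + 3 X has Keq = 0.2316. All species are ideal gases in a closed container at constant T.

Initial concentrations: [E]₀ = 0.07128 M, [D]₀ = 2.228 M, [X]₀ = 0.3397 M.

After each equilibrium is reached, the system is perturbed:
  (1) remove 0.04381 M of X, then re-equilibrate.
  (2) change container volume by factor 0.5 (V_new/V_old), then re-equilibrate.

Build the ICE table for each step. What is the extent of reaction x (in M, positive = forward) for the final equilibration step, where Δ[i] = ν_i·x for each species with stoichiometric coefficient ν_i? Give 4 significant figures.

Q₀ = 1.225 vs Keq = 0.2316 ⇒ Q>K, reverse
Step 1:
                    E           D           X
  init        0.07128       2.228      0.3397
  Δ            0.0379     -0.0379     -0.1137
  eq           0.1092        2.19       0.226
  solve Keq expr → x = -0.0379; check Q = 0.2316
Then remove 0.04381 M of X.
Step 2:
                    E           D           X
  init         0.1092        2.19      0.1822
  Δ          -0.01168     0.01168     0.03505
  eq          0.09749       2.202      0.2173
  solve Keq expr → x = 0.01168; check Q = 0.2316
Then change container volume by factor 0.5 (V_new/V_old).
Step 3:
                    E           D           X
  init          0.195       4.404      0.4345
  Δ           0.06476    -0.06476     -0.1943
  eq           0.2597       4.339      0.2402
  solve Keq expr → x = -0.06476; check Q = 0.2316

x = -0.06476 M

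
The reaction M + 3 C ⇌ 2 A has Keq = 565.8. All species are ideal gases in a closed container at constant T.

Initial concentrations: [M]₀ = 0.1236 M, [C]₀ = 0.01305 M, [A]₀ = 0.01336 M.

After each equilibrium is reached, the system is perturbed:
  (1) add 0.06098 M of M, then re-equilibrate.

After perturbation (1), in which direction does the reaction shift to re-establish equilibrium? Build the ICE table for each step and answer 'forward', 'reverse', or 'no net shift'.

Q₀ = 649.8 vs Keq = 565.8 ⇒ Q>K, reverse
Step 1:
                  M         C         A
  I          0.1236   0.01305   0.01336
  C       1.3986e-04 4.1958e-04 -2.7972e-04
  E          0.1237   0.01347   0.01308
  solve Keq expr → x = -1.3986e-04; check Q = 565.8
Then add 0.06098 M of M.
Step 2:
                  M         C         A
  I          0.1847   0.01347   0.01308
  C       -3.9984e-04   -0.0012 7.9967e-04
  E          0.1843   0.01227   0.01388
  solve Keq expr → x = 3.9984e-04; check Q = 565.8

Direction: forward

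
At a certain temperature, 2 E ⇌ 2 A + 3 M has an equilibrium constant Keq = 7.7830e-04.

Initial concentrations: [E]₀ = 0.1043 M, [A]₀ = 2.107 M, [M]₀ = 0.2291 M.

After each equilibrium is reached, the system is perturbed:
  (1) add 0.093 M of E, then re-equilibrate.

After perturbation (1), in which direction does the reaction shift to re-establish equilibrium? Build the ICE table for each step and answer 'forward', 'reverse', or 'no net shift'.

Direction: forward

Q₀ = 4.907 vs Keq = 7.7830e-04 ⇒ Q>K, reverse
Step 1:
                    E           A           M
  init         0.1043       2.107      0.2291
  Δ            0.1376     -0.1376     -0.2064
  eq           0.2419       1.969     0.02273
  solve Keq expr → x = -0.06879; check Q = 7.7830e-04
Then add 0.093 M of E.
Step 2:
                    E           A           M
  init         0.3349       1.969     0.02273
  Δ         -0.003516    0.003516    0.005273
  eq           0.3314       1.973       0.028
  solve Keq expr → x = 0.001758; check Q = 7.7830e-04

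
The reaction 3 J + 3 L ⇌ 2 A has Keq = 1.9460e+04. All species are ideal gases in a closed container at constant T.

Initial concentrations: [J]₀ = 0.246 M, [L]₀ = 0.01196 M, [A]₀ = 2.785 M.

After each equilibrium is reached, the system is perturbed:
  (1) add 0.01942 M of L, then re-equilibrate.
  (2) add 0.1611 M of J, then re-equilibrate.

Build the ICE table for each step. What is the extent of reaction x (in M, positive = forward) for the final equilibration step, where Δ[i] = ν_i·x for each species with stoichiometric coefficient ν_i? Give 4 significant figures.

Q₀ = 3.0455e+08 vs Keq = 1.9460e+04 ⇒ Q>K, reverse
Step 1:
                   J          L          A
  Initial      0.246    0.01196      2.785
  Change      0.1632     0.1632    -0.1088
  Equil       0.4092     0.1751      2.676
  solve Keq expr → x = -0.05439; check Q = 1.9460e+04
Then add 0.01942 M of L.
Step 2:
                   J          L          A
  Initial     0.4092     0.1946      2.676
  Change    -0.01319   -0.01319   0.008793
  Equil        0.396     0.1814      2.685
  solve Keq expr → x = 0.004397; check Q = 1.9460e+04
Then add 0.1611 M of J.
Step 3:
                   J          L          A
  Initial     0.5571     0.1814      2.685
  Change     -0.0412    -0.0412    0.02747
  Equil       0.5159     0.1402      2.712
  solve Keq expr → x = 0.01373; check Q = 1.9460e+04

x = 0.01373 M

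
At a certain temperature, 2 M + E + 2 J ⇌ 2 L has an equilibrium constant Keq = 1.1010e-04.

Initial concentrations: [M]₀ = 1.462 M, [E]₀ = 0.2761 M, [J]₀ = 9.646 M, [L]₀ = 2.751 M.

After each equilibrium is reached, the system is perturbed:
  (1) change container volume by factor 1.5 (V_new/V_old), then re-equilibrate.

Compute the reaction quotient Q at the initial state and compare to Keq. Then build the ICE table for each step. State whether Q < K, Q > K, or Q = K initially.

Q₀ = 0.1378; Q > K (proceeds reverse)

Q₀ = 0.1378 vs Keq = 1.1010e-04 ⇒ Q>K, reverse
Step 1:
                    M           E           J           L
  Initial       1.462      0.2761       9.646       2.751
  Change        2.213       1.107       2.213      -2.213
  Equil         3.675       1.383       11.86      0.5378
  solve Keq expr → x = -1.107; check Q = 1.1010e-04
Then change container volume by factor 1.5 (V_new/V_old).
Step 2:
                    M           E           J           L
  Initial        2.45      0.9218       7.906      0.3585
  Change       0.1406     0.07032      0.1406     -0.1406
  Equil         2.591      0.9921       8.047      0.2179
  solve Keq expr → x = -0.07032; check Q = 1.1010e-04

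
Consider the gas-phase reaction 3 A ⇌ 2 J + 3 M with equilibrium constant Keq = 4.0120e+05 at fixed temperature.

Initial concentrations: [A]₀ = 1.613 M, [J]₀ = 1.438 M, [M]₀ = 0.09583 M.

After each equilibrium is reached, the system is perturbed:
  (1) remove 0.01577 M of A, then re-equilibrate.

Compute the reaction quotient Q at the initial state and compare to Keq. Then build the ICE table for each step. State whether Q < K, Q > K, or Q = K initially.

Q₀ = 4.3363e-04 vs Keq = 4.0120e+05 ⇒ Q<K, forward
Step 1:
                   A          J          M
  init         1.613      1.438    0.09583
  Δ           -1.572      1.048      1.572
  eq         0.04148      2.486      1.667
  solve Keq expr → x = 0.5238; check Q = 4.0120e+05
Then remove 0.01577 M of A.
Step 2:
                   A          J          M
  init       0.02571      2.486      1.667
  Δ          0.01528   -0.01019   -0.01528
  eq         0.04099      2.475      1.652
  solve Keq expr → x = -0.005093; check Q = 4.0120e+05

Q₀ = 4.3363e-04; Q < K (proceeds forward)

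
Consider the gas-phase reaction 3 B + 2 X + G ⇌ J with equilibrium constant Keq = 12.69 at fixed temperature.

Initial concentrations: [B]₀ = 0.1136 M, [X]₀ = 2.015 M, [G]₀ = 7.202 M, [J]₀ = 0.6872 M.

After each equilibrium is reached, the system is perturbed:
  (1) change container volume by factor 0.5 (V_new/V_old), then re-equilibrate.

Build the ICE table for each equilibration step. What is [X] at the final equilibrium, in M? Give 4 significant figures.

[X]_eq = 3.932 M

Q₀ = 16.03 vs Keq = 12.69 ⇒ Q>K, reverse
Step 1:
                   B          X          G          J
  Initial     0.1136      2.015      7.202     0.6872
  Change    0.008774    0.00585   0.002925  -0.002925
  Equil       0.1224      2.021      7.205     0.6843
  solve Keq expr → x = -0.002925; check Q = 12.69
Then change container volume by factor 0.5 (V_new/V_old).
Step 2:
                   B          X          G          J
  Initial     0.2447      4.042      14.41      1.369
  Change     -0.1651    -0.1101   -0.05503    0.05503
  Equil      0.07966      3.932      14.35      1.424
  solve Keq expr → x = 0.05503; check Q = 12.69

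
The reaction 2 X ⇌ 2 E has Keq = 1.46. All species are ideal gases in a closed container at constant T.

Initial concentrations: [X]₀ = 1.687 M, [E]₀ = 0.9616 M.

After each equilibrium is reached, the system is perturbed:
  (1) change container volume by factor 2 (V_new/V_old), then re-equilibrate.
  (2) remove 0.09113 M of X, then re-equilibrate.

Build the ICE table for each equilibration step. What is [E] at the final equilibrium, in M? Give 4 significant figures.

[E]_eq = 0.6747 M

Q₀ = 0.3249 vs Keq = 1.46 ⇒ Q<K, forward
Step 1:
                   X          E
  Initial      1.687     0.9616
  Change     -0.4876     0.4876
  Equil        1.199      1.449
  solve Keq expr → x = 0.2438; check Q = 1.46
Then change container volume by factor 2 (V_new/V_old).
Step 2:
                   X          E
  Initial     0.5997     0.7246
  Change           0          0
  Equil       0.5997     0.7246
  solve Keq expr → x = 0; check Q = 1.46
Then remove 0.09113 M of X.
Step 3:
                   X          E
  Initial     0.5086     0.7246
  Change     0.04986   -0.04986
  Equil       0.5584     0.6747
  solve Keq expr → x = -0.02493; check Q = 1.46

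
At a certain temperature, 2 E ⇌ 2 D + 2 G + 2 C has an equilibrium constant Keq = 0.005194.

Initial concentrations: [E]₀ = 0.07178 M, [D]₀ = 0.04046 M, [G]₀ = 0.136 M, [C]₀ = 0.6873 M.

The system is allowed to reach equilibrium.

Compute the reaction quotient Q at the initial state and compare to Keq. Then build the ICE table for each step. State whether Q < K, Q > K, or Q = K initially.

Q₀ = 0.002776; Q < K (proceeds forward)

Q₀ = 0.002776 vs Keq = 0.005194 ⇒ Q<K, forward
Step 1:
                    E           D           G           C
  Initial     0.07178     0.04046       0.136      0.6873
  Change    -0.006794    0.006794    0.006794    0.006794
  Equil       0.06499     0.04725      0.1428      0.6941
  solve Keq expr → x = 0.003397; check Q = 0.005194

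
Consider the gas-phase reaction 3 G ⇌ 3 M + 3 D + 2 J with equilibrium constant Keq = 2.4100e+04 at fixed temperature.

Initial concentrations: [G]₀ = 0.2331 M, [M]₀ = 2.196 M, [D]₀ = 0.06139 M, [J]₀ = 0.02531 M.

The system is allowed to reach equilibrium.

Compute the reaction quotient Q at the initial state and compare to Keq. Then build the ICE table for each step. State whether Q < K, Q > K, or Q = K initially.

Q₀ = 1.2392e-04; Q < K (proceeds forward)

Q₀ = 1.2392e-04 vs Keq = 2.4100e+04 ⇒ Q<K, forward
Step 1:
                   G          M          D          J
  I           0.2331      2.196    0.06139    0.02531
  C          -0.2256     0.2256     0.2256     0.1504
  E         0.007546      2.422     0.2869     0.1757
  solve Keq expr → x = 0.07518; check Q = 2.4100e+04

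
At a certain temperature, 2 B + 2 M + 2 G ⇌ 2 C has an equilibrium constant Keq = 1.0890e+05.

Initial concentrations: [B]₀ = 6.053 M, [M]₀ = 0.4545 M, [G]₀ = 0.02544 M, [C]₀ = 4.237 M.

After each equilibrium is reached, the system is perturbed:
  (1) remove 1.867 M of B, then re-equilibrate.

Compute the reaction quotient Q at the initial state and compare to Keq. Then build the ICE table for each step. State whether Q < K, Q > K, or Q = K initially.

Q₀ = 3665; Q < K (proceeds forward)

Q₀ = 3665 vs Keq = 1.0890e+05 ⇒ Q<K, forward
Step 1:
                    B           M           G           C
  I             6.053      0.4545     0.02544       4.237
  C          -0.02051    -0.02051    -0.02051     0.02051
  E             6.032       0.434    0.004928       4.258
  solve Keq expr → x = 0.01026; check Q = 1.0890e+05
Then remove 1.867 M of B.
Step 2:
                    B           M           G           C
  I             4.165       0.434    0.004928       4.258
  C          0.002166    0.002166    0.002166   -0.002166
  E             4.168      0.4362    0.007094       4.255
  solve Keq expr → x = -0.001083; check Q = 1.0890e+05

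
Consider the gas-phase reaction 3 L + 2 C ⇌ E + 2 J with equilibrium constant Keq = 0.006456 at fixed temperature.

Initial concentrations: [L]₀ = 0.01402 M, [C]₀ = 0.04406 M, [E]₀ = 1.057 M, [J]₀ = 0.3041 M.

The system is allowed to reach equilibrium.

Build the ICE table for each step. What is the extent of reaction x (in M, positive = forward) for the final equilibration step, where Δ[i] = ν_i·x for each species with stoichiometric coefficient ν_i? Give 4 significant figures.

Q₀ = 1.8272e+07 vs Keq = 0.006456 ⇒ Q>K, reverse
Step 1:
                    L           C           E           J
  init        0.01402     0.04406       1.057      0.3041
  Δ            0.4429      0.2953     -0.1476     -0.2953
  eq           0.4569      0.3393      0.9094    0.008831
  solve Keq expr → x = -0.1476; check Q = 0.006456

x = -0.1476 M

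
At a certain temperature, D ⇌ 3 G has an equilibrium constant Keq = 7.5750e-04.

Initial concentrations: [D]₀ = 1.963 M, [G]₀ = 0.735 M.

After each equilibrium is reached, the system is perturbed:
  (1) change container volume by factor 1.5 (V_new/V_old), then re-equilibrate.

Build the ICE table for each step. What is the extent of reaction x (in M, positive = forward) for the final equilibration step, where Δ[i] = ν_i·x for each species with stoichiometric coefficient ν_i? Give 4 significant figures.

Q₀ = 0.2023 vs Keq = 7.5750e-04 ⇒ Q>K, reverse
Step 1:
                  D         G
  I           1.963     0.735
  C          0.2057    -0.617
  E           2.169     0.118
  solve Keq expr → x = -0.2057; check Q = 7.5750e-04
Then change container volume by factor 1.5 (V_new/V_old).
Step 2:
                  D         G
  I           1.446   0.07866
  C       -0.008074   0.02422
  E           1.438    0.1029
  solve Keq expr → x = 0.008074; check Q = 7.5750e-04

x = 0.008074 M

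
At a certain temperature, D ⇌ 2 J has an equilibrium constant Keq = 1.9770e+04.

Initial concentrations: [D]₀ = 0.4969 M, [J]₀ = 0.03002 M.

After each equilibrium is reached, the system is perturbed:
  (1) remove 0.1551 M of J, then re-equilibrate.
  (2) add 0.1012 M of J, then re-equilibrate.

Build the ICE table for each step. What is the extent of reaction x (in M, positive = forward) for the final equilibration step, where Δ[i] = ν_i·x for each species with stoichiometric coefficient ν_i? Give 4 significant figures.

Q₀ = 0.001814 vs Keq = 1.9770e+04 ⇒ Q<K, forward
Step 1:
                    D           J
  Initial      0.4969     0.03002
  Change      -0.4968      0.9937
  Equil    5.3009e-05       1.024
  solve Keq expr → x = 0.4968; check Q = 1.9770e+04
Then remove 0.1551 M of J.
Step 2:
                    D           J
  Initial  5.3009e-05      0.8686
  Change  -1.4843e-05  2.9686e-05
  Equil    3.8166e-05      0.8686
  solve Keq expr → x = 1.4843e-05; check Q = 1.9770e+04
Then add 0.1012 M of J.
Step 3:
                    D           J
  Initial  3.8166e-05      0.9698
  Change   9.4091e-06 -1.8818e-05
  Equil    4.7575e-05      0.9698
  solve Keq expr → x = -9.4091e-06; check Q = 1.9770e+04

x = -9.4091e-06 M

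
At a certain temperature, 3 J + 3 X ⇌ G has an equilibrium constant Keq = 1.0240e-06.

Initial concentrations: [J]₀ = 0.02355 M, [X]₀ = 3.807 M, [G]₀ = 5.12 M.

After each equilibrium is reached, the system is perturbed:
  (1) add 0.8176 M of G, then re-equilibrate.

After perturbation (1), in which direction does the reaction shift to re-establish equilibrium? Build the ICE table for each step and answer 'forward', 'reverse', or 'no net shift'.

Q₀ = 7105 vs Keq = 1.0240e-06 ⇒ Q>K, reverse
Step 1:
                  J         X         G
  I         0.02355     3.807      5.12
  C           9.409     9.409    -3.136
  E           9.432     13.22     1.984
  solve Keq expr → x = -3.136; check Q = 1.0240e-06
Then add 0.8176 M of G.
Step 2:
                  J         X         G
  I           9.432     13.22     2.801
  C          0.5269    0.5269   -0.1756
  E           9.959     13.74     2.626
  solve Keq expr → x = -0.1756; check Q = 1.0240e-06

Direction: reverse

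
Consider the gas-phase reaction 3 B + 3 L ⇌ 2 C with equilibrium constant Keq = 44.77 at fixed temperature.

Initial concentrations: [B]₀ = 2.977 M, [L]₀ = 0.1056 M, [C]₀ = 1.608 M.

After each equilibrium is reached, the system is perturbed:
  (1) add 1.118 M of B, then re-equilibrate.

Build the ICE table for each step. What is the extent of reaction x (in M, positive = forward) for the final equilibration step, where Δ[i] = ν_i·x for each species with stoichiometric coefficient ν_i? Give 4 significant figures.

Q₀ = 83.22 vs Keq = 44.77 ⇒ Q>K, reverse
Step 1:
                    B           L           C
  I             2.977      0.1056       1.608
  C           0.02247     0.02247    -0.01498
  E             2.999      0.1281       1.593
  solve Keq expr → x = -0.007489; check Q = 44.77
Then add 1.118 M of B.
Step 2:
                    B           L           C
  I             4.117      0.1281       1.593
  C          -0.03315    -0.03315      0.0221
  E             4.084     0.09492       1.615
  solve Keq expr → x = 0.01105; check Q = 44.77

x = 0.01105 M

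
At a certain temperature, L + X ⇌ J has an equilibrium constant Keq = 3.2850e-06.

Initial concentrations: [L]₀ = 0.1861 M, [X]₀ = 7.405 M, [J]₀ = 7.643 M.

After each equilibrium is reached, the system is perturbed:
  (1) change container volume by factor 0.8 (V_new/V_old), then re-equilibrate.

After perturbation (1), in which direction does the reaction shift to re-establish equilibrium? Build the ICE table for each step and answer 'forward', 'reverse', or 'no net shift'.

Direction: forward

Q₀ = 5.546 vs Keq = 3.2850e-06 ⇒ Q>K, reverse
Step 1:
                   L          X          J
  I           0.1861      7.405      7.643
  C            7.643      7.643     -7.643
  E            7.829      15.05 3.8698e-04
  solve Keq expr → x = -7.643; check Q = 3.2850e-06
Then change container volume by factor 0.8 (V_new/V_old).
Step 2:
                   L          X          J
  I            9.786      18.81 4.8373e-04
  C       -1.2092e-04 -1.2092e-04 1.2092e-04
  E            9.786      18.81 6.0465e-04
  solve Keq expr → x = 1.2092e-04; check Q = 3.2850e-06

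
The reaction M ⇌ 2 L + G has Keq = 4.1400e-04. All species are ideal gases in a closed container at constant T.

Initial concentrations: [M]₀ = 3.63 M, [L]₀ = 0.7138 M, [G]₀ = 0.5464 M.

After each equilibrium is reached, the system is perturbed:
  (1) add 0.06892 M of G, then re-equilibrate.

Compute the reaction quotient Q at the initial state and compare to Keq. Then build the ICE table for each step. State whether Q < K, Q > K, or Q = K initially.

Q₀ = 0.07669; Q > K (proceeds reverse)

Q₀ = 0.07669 vs Keq = 4.1400e-04 ⇒ Q>K, reverse
Step 1:
                    M           L           G
  init           3.63      0.7138      0.5464
  Δ            0.3149     -0.6298     -0.3149
  eq            3.945     0.08399      0.2315
  solve Keq expr → x = -0.3149; check Q = 4.1400e-04
Then add 0.06892 M of G.
Step 2:
                    M           L           G
  init          3.945     0.08399      0.3004
  Δ          0.004809   -0.009619   -0.004809
  eq             3.95     0.07437      0.2956
  solve Keq expr → x = -0.004809; check Q = 4.1400e-04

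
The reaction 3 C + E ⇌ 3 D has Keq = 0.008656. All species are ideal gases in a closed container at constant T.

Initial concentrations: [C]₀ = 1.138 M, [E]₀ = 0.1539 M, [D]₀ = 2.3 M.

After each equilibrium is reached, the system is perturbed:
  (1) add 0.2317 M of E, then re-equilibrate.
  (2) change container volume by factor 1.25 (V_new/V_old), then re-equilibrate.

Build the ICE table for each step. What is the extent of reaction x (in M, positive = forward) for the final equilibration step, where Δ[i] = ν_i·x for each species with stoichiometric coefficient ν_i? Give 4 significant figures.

x = -0.008848 M

Q₀ = 53.64 vs Keq = 0.008656 ⇒ Q>K, reverse
Step 1:
                    C           E           D
  init          1.138      0.1539         2.3
  Δ             1.761      0.5871      -1.761
  eq            2.899       0.741      0.5387
  solve Keq expr → x = -0.5871; check Q = 0.008656
Then add 0.2317 M of E.
Step 2:
                    C           E           D
  init          2.899      0.9727      0.5387
  Δ          -0.04026    -0.01342     0.04026
  eq            2.859      0.9593       0.579
  solve Keq expr → x = 0.01342; check Q = 0.008656
Then change container volume by factor 1.25 (V_new/V_old).
Step 3:
                    C           E           D
  init          2.287      0.7674      0.4632
  Δ           0.02655    0.008848    -0.02655
  eq            2.314      0.7763      0.4366
  solve Keq expr → x = -0.008848; check Q = 0.008656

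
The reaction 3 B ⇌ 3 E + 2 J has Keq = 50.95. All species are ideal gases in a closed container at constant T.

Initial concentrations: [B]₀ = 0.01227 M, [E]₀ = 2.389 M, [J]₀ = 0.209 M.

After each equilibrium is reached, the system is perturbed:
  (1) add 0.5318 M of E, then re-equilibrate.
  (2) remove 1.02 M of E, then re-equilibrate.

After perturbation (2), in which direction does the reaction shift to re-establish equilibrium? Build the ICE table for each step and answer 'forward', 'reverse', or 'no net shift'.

Q₀ = 3.2241e+05 vs Keq = 50.95 ⇒ Q>K, reverse
Step 1:
                   B          E          J
  I          0.01227      2.389      0.209
  C           0.1349    -0.1349   -0.08993
  E           0.1472      2.254     0.1191
  solve Keq expr → x = -0.04496; check Q = 50.95
Then add 0.5318 M of E.
Step 2:
                   B          E          J
  I           0.1472      2.786     0.1191
  C          0.01981   -0.01981   -0.01321
  E            0.167      2.766     0.1059
  solve Keq expr → x = -0.006604; check Q = 50.95
Then remove 1.02 M of E.
Step 3:
                   B          E          J
  I            0.167      1.746     0.1059
  C         -0.04117    0.04117    0.02744
  E           0.1258      1.787     0.1333
  solve Keq expr → x = 0.01372; check Q = 50.95

Direction: forward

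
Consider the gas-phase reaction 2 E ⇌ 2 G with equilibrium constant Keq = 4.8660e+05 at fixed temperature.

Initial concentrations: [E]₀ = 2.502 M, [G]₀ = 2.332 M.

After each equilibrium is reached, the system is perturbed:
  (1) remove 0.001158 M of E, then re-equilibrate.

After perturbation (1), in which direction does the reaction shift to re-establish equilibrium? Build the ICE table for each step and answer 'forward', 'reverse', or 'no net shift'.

Q₀ = 0.8687 vs Keq = 4.8660e+05 ⇒ Q<K, forward
Step 1:
                    E           G
  init          2.502       2.332
  Δ            -2.495       2.495
  eq          0.00692       4.827
  solve Keq expr → x = 1.248; check Q = 4.8660e+05
Then remove 0.001158 M of E.
Step 2:
                    E           G
  init       0.005762       4.827
  Δ          0.001156   -0.001156
  eq         0.006918       4.826
  solve Keq expr → x = -5.7817e-04; check Q = 4.8660e+05

Direction: reverse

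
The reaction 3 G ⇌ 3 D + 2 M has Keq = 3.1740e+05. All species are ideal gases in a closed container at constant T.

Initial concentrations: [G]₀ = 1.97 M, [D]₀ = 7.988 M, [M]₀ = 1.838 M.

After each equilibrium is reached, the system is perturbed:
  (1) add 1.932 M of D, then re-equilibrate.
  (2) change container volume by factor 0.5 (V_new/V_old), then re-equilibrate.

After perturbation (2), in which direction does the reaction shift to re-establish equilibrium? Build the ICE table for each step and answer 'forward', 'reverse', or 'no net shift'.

Q₀ = 225.2 vs Keq = 3.1740e+05 ⇒ Q<K, forward
Step 1:
                  G         D         M
  I            1.97     7.988     1.838
  C          -1.678     1.678     1.119
  E          0.2919     9.666     2.957
  solve Keq expr → x = 0.5594; check Q = 3.1740e+05
Then add 1.932 M of D.
Step 2:
                  G         D         M
  I          0.2919      11.6     2.957
  C         0.05389  -0.05389  -0.03593
  E          0.3458     11.54     2.921
  solve Keq expr → x = -0.01796; check Q = 3.1740e+05
Then change container volume by factor 0.5 (V_new/V_old).
Step 3:
                  G         D         M
  I          0.6916     23.09     5.842
  C          0.3594   -0.3594   -0.2396
  E           1.051     22.73     5.602
  solve Keq expr → x = -0.1198; check Q = 3.1740e+05

Direction: reverse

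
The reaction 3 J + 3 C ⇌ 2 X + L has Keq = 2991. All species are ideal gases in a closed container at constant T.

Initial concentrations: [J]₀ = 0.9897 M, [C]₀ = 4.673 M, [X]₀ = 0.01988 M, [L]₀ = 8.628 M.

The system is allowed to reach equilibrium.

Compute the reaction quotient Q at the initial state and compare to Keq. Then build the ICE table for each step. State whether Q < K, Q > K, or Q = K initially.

Q₀ = 3.4470e-05 vs Keq = 2991 ⇒ Q<K, forward
Step 1:
                  J         C         X         L
  Initial    0.9897     4.673   0.01988     8.628
  Change    -0.9603   -0.9603    0.6402    0.3201
  Equil     0.02942     3.713    0.6601     8.948
  solve Keq expr → x = 0.3201; check Q = 2991

Q₀ = 3.4470e-05; Q < K (proceeds forward)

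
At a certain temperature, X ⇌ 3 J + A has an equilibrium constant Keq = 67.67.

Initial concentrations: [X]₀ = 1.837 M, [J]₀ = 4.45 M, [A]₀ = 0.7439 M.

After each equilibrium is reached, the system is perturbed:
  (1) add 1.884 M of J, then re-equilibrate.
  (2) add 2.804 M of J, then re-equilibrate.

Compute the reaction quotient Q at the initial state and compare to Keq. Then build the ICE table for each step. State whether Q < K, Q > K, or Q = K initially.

Q₀ = 35.68; Q < K (proceeds forward)

Q₀ = 35.68 vs Keq = 67.67 ⇒ Q<K, forward
Step 1:
                  X         J         A
  Initial     1.837      4.45    0.7439
  Change    -0.1733    0.5198    0.1733
  Equil       1.664      4.97    0.9172
  solve Keq expr → x = 0.1733; check Q = 67.67
Then add 1.884 M of J.
Step 2:
                  X         J         A
  Initial     1.664     6.854    0.9172
  Change     0.2945   -0.8835   -0.2945
  Equil       1.958      5.97    0.6227
  solve Keq expr → x = -0.2945; check Q = 67.67
Then add 2.804 M of J.
Step 3:
                  X         J         A
  Initial     1.958     8.774    0.6227
  Change     0.3065   -0.9194   -0.3065
  Equil       2.265     7.855    0.3162
  solve Keq expr → x = -0.3065; check Q = 67.67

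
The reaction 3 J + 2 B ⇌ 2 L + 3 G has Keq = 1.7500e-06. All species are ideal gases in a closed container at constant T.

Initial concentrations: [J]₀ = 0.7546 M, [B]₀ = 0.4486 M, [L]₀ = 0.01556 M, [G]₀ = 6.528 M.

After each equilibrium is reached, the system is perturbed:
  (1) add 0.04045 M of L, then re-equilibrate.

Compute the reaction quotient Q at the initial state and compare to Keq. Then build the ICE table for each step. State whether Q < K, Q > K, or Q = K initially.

Q₀ = 0.7789 vs Keq = 1.7500e-06 ⇒ Q>K, reverse
Step 1:
                  J         B         L         G
  I          0.7546    0.4486   0.01556     6.528
  C          0.0233   0.01553  -0.01553   -0.0233
  E          0.7779    0.4641 2.5393e-05     6.505
  solve Keq expr → x = -0.007767; check Q = 1.7500e-06
Then add 0.04045 M of L.
Step 2:
                  J         B         L         G
  I          0.7779    0.4641   0.04048     6.505
  C         0.06067   0.04044  -0.04044  -0.06067
  E          0.8386    0.5046 3.1334e-05     6.444
  solve Keq expr → x = -0.02022; check Q = 1.7500e-06

Q₀ = 0.7789; Q > K (proceeds reverse)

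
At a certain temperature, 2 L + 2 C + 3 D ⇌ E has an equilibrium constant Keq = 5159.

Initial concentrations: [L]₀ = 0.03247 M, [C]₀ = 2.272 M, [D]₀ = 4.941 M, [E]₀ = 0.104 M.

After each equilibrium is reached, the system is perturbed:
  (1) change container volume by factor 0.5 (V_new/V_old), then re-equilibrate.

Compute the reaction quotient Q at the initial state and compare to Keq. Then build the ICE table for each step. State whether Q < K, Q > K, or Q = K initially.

Q₀ = 0.1584; Q < K (proceeds forward)

Q₀ = 0.1584 vs Keq = 5159 ⇒ Q<K, forward
Step 1:
                   L          C          D          E
  Initial    0.03247      2.272      4.941      0.104
  Change    -0.03227   -0.03227   -0.04841    0.01614
  Equil   1.9909e-04       2.24      4.893     0.1201
  solve Keq expr → x = 0.01614; check Q = 5159
Then change container volume by factor 0.5 (V_new/V_old).
Step 2:
                   L          C          D          E
  Initial 3.9818e-04      4.479      9.785     0.2403
  Change  -3.4838e-04 -3.4838e-04 -5.2257e-04 1.7419e-04
  Equil   4.9798e-05      4.479      9.785     0.2404
  solve Keq expr → x = 1.7419e-04; check Q = 5159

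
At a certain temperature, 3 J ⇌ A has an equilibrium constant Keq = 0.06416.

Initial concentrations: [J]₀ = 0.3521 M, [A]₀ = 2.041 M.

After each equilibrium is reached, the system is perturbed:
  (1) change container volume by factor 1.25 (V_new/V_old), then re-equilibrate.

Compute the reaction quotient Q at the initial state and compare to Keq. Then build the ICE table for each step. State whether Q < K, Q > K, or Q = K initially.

Q₀ = 46.76 vs Keq = 0.06416 ⇒ Q>K, reverse
Step 1:
                  J         A
  init       0.3521     2.041
  Δ           2.345   -0.7818
  eq          2.697     1.259
  solve Keq expr → x = -0.7818; check Q = 0.06416
Then change container volume by factor 1.25 (V_new/V_old).
Step 2:
                  J         A
  init        2.158     1.007
  Δ          0.2694   -0.0898
  eq          2.427    0.9176
  solve Keq expr → x = -0.0898; check Q = 0.06416

Q₀ = 46.76; Q > K (proceeds reverse)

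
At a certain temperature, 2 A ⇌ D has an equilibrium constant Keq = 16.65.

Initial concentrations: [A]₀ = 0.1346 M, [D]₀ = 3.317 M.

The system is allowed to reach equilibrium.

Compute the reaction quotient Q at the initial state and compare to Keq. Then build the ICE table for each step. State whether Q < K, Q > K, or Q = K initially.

Q₀ = 183.1 vs Keq = 16.65 ⇒ Q>K, reverse
Step 1:
                   A          D
  Initial     0.1346      3.317
  Change      0.3015    -0.1507
  Equil       0.4361      3.166
  solve Keq expr → x = -0.1507; check Q = 16.65

Q₀ = 183.1; Q > K (proceeds reverse)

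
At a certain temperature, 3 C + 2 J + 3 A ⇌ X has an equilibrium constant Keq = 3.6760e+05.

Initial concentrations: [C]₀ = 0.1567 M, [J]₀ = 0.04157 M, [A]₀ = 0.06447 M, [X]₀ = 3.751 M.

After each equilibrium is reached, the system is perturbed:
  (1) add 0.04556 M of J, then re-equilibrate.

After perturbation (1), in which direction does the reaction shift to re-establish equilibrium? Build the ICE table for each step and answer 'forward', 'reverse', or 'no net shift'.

Direction: forward

Q₀ = 2.1053e+09 vs Keq = 3.6760e+05 ⇒ Q>K, reverse
Step 1:
                   C          J          A          X
  init        0.1567    0.04157    0.06447      3.751
  Δ           0.1677     0.1118     0.1677    -0.0559
  eq          0.3244     0.1534     0.2322      3.695
  solve Keq expr → x = -0.0559; check Q = 3.6760e+05
Then add 0.04556 M of J.
Step 2:
                   C          J          A          X
  init        0.3244     0.1989     0.2322      3.695
  Δ         -0.01738   -0.01159   -0.01738   0.005793
  eq           0.307     0.1873     0.2148      3.701
  solve Keq expr → x = 0.005793; check Q = 3.6760e+05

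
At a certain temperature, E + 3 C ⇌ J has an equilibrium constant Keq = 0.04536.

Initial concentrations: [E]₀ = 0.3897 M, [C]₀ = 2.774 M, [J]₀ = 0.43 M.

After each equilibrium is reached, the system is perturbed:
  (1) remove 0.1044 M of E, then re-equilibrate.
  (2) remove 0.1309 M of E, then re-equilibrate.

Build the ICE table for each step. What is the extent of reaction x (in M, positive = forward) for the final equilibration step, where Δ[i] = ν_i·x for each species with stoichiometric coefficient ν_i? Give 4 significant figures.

x = -0.04849 M

Q₀ = 0.05169 vs Keq = 0.04536 ⇒ Q>K, reverse
Step 1:
                   E          C          J
  init        0.3897      2.774       0.43
  Δ          0.01613    0.04839   -0.01613
  eq          0.4058      2.822     0.4139
  solve Keq expr → x = -0.01613; check Q = 0.04536
Then remove 0.1044 M of E.
Step 2:
                   E          C          J
  init        0.3014      2.822     0.4139
  Δ           0.0338     0.1014    -0.0338
  eq          0.3352      2.924     0.3801
  solve Keq expr → x = -0.0338; check Q = 0.04536
Then remove 0.1309 M of E.
Step 3:
                   E          C          J
  init        0.2043      2.924     0.3801
  Δ          0.04849     0.1455   -0.04849
  eq          0.2528      3.069     0.3316
  solve Keq expr → x = -0.04849; check Q = 0.04536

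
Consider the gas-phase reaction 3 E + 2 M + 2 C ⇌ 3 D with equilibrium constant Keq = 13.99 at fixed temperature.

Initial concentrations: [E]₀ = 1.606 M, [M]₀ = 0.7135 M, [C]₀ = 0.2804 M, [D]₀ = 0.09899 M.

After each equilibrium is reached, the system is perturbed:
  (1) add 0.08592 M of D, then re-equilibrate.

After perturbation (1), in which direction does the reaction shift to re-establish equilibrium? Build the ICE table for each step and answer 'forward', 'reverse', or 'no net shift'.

Q₀ = 0.005851 vs Keq = 13.99 ⇒ Q<K, forward
Step 1:
                   E          M          C          D
  init         1.606     0.7135     0.2804    0.09899
  Δ          -0.2938    -0.1958    -0.1958     0.2938
  eq           1.312     0.5177    0.08456     0.3927
  solve Keq expr → x = 0.09792; check Q = 13.99
Then add 0.08592 M of D.
Step 2:
                   E          M          C          D
  init         1.312     0.5177    0.08456     0.4787
  Δ          0.02308    0.01539    0.01539   -0.02308
  eq           1.335     0.5331    0.09995     0.4556
  solve Keq expr → x = -0.007694; check Q = 13.99

Direction: reverse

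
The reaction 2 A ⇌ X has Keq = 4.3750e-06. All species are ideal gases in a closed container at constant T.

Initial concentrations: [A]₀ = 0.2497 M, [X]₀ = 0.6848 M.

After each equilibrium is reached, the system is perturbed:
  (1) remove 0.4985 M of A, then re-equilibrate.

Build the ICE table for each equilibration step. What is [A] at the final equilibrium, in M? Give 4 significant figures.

Q₀ = 10.98 vs Keq = 4.3750e-06 ⇒ Q>K, reverse
Step 1:
                   A          X
  Initial     0.2497     0.6848
  Change        1.37    -0.6848
  Equil        1.619 1.1472e-05
  solve Keq expr → x = -0.6848; check Q = 4.3750e-06
Then remove 0.4985 M of A.
Step 2:
                   A          X
  Initial      1.121 1.1472e-05
  Change  1.1952e-05 -5.9758e-06
  Equil        1.121 5.4957e-06
  solve Keq expr → x = -5.9758e-06; check Q = 4.3750e-06

[A]_eq = 1.121 M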